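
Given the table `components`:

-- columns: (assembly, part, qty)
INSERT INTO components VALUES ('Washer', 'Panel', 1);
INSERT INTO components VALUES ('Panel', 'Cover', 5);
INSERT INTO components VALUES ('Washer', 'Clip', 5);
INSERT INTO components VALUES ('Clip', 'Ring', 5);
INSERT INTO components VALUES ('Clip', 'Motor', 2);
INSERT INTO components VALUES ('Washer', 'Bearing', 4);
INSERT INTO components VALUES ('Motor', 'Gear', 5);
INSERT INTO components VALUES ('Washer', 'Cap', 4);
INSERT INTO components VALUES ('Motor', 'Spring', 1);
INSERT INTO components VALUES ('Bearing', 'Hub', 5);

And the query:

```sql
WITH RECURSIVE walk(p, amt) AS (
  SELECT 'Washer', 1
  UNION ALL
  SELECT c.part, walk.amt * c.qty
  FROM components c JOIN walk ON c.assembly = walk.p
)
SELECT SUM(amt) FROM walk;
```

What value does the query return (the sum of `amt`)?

Base: (Washer, amt=1).
Iteration 1: components of {Washer} -> Bearing = 1*4 = 4, Cap = 1*4 = 4, Clip = 1*5 = 5, Panel = 1*1 = 1.
Iteration 2: components of {Bearing,Cap,Clip,Panel} -> Cover = 1*5 = 5, Hub = 4*5 = 20, Motor = 5*2 = 10, Ring = 5*5 = 25.
Iteration 3: components of {Cover,Hub,Motor,Ring} -> Gear = 10*5 = 50, Spring = 10*1 = 10.
Iteration 4: no further components; recursion stops.
SUM(amt) = 1 + 1 + 5 + 4 + 4 + 5 + 25 + 10 + 20 + 50 + 10 = 135.

135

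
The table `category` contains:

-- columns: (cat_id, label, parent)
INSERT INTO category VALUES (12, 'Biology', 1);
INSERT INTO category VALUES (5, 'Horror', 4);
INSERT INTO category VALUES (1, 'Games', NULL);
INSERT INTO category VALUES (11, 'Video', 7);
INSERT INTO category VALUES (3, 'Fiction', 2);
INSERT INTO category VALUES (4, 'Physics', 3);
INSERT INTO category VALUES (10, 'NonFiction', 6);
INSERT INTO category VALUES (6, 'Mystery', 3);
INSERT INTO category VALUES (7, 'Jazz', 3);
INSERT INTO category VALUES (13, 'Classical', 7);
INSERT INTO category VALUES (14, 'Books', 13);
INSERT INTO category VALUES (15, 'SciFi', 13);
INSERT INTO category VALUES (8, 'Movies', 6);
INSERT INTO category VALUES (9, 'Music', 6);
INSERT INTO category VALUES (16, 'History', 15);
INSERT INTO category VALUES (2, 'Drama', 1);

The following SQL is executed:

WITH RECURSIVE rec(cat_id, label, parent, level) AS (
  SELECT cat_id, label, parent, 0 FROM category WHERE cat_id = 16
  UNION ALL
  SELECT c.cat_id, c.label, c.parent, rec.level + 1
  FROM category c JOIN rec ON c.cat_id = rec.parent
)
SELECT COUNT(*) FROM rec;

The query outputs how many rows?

7

Base: cat_id=16 (History), parent=15, level 0.
Iteration 1: join on cat_id=15 -> SciFi (id 15, parent=13, level 1).
Iteration 2: join on cat_id=13 -> Classical (id 13, parent=7, level 2).
Iteration 3: join on cat_id=7 -> Jazz (id 7, parent=3, level 3).
Iteration 4: join on cat_id=3 -> Fiction (id 3, parent=2, level 4).
Iteration 5: join on cat_id=2 -> Drama (id 2, parent=1, level 5).
Iteration 6: join on cat_id=1 -> Games (id 1, parent=NULL, level 6).
Iteration 7: parent is NULL; no match; recursion stops.
Total rows emitted: 7.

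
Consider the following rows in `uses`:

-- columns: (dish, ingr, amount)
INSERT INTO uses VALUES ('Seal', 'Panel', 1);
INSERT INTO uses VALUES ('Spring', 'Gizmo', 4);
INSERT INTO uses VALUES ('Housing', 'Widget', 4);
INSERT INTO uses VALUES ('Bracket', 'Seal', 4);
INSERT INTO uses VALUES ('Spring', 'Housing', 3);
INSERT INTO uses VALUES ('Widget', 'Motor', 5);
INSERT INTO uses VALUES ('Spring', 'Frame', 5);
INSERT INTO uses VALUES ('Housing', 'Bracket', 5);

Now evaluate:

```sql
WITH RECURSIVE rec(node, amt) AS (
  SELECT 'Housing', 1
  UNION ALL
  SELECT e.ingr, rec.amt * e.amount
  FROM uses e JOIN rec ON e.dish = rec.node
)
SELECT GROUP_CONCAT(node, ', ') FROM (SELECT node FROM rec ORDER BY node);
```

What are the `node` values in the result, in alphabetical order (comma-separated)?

Bracket, Housing, Motor, Panel, Seal, Widget

Base: (Housing, amt=1).
Iteration 1: components of {Housing} -> Bracket = 1*5 = 5, Widget = 1*4 = 4.
Iteration 2: components of {Bracket,Widget} -> Motor = 4*5 = 20, Seal = 5*4 = 20.
Iteration 3: components of {Motor,Seal} -> Panel = 20*1 = 20.
Iteration 4: no further components; recursion stops.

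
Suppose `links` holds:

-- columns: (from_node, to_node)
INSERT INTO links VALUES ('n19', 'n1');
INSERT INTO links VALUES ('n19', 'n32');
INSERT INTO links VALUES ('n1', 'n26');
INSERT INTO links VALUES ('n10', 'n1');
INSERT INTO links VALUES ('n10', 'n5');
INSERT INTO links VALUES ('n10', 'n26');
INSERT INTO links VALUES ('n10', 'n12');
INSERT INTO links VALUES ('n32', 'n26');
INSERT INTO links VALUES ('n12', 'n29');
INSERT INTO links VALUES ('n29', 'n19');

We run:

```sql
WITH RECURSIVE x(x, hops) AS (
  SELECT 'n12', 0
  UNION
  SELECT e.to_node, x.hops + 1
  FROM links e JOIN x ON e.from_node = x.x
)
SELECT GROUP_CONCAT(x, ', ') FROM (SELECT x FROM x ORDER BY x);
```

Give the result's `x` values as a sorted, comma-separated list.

Base: (n12, hops=0).
Iteration 1: edges from {n12} -> (n29, hops=1).
Iteration 2: edges from {n29} -> (n19, hops=2).
Iteration 3: edges from {n19} -> (n1, hops=3), (n32, hops=3).
Iteration 4: edges from {n1,n32} -> (n26, hops=4). [UNION drops 1 duplicate row(s)]
Iteration 5: no outgoing edges from {n26}; recursion stops.

n1, n12, n19, n26, n29, n32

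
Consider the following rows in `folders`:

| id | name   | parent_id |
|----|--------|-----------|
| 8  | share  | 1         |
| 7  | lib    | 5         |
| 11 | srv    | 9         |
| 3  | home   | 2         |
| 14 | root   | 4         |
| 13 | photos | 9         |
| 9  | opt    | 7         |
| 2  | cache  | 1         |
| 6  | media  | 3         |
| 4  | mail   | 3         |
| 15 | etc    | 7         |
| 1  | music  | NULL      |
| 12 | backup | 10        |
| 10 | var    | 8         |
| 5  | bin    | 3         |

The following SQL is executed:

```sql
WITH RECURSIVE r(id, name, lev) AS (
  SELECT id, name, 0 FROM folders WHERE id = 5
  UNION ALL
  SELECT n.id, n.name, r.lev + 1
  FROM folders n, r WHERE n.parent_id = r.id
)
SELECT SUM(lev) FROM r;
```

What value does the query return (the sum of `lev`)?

Base: id=5 (bin) at lev 0.
Iteration 1: rows with parent_id in {5} -> lib (id 7, lev 1).
Iteration 2: rows with parent_id in {7} -> opt (id 9, lev 2), etc (id 15, lev 2).
Iteration 3: rows with parent_id in {9,15} -> srv (id 11, lev 3), photos (id 13, lev 3).
Iteration 4: no rows with parent_id in {11,13}; recursion stops.
SUM(lev) = 0 + 1 + 2 + 2 + 3 + 3 = 11.

11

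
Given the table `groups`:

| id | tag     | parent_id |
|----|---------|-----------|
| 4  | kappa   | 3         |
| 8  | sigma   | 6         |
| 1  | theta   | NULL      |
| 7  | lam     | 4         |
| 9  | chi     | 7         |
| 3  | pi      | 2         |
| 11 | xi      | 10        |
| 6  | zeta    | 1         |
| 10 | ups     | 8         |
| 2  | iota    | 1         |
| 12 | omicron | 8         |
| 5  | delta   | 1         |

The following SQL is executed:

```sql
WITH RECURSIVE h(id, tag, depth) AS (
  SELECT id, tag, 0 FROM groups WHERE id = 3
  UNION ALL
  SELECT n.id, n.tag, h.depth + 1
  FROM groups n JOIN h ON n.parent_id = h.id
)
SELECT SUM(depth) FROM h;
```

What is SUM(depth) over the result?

6

Base: id=3 (pi) at depth 0.
Iteration 1: rows with parent_id in {3} -> kappa (id 4, depth 1).
Iteration 2: rows with parent_id in {4} -> lam (id 7, depth 2).
Iteration 3: rows with parent_id in {7} -> chi (id 9, depth 3).
Iteration 4: no rows with parent_id in {9}; recursion stops.
SUM(depth) = 0 + 1 + 2 + 3 = 6.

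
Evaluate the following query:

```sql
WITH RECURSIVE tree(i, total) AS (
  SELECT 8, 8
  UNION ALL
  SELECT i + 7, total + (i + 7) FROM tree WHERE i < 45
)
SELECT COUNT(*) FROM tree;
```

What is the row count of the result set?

7

Base: i=8, total=8.
Iteration 1: 8 < 45 holds -> i = 8 + 7 = 15, total = 8 + 15 = 23.
Iteration 2: 15 < 45 holds -> i = 15 + 7 = 22, total = 23 + 22 = 45.
Iteration 3: 22 < 45 holds -> i = 22 + 7 = 29, total = 45 + 29 = 74.
Iteration 4: 29 < 45 holds -> i = 29 + 7 = 36, total = 74 + 36 = 110.
Iteration 5: 36 < 45 holds -> i = 36 + 7 = 43, total = 110 + 43 = 153.
Iteration 6: 43 < 45 holds -> i = 43 + 7 = 50, total = 153 + 50 = 203.
Iteration 7: 50 < 45 fails; recursion stops.
Total rows emitted: 7.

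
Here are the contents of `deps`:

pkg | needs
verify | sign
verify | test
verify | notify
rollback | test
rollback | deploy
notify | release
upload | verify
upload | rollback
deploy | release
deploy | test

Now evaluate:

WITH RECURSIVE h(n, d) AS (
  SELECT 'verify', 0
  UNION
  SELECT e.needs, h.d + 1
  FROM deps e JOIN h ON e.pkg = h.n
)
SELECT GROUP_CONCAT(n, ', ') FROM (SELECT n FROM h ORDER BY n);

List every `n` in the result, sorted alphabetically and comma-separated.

Base: (verify, d=0).
Iteration 1: edges from {verify} -> (notify, d=1), (sign, d=1), (test, d=1).
Iteration 2: edges from {notify,sign,test} -> (release, d=2).
Iteration 3: no outgoing edges from {release}; recursion stops.

notify, release, sign, test, verify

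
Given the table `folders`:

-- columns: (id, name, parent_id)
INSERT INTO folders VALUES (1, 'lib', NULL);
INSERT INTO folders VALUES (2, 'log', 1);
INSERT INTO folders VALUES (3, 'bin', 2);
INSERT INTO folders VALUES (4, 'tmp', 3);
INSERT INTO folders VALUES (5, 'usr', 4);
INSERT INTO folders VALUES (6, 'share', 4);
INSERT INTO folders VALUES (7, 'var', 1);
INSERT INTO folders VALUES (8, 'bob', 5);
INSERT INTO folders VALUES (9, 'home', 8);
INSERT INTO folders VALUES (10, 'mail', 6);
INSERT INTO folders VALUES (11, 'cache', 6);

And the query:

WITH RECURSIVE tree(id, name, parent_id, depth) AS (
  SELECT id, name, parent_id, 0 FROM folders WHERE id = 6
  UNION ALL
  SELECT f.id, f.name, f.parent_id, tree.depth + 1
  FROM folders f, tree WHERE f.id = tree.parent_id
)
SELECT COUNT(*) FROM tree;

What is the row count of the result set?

5

Base: id=6 (share), parent_id=4, depth 0.
Iteration 1: join on id=4 -> tmp (id 4, parent_id=3, depth 1).
Iteration 2: join on id=3 -> bin (id 3, parent_id=2, depth 2).
Iteration 3: join on id=2 -> log (id 2, parent_id=1, depth 3).
Iteration 4: join on id=1 -> lib (id 1, parent_id=NULL, depth 4).
Iteration 5: parent_id is NULL; no match; recursion stops.
Total rows emitted: 5.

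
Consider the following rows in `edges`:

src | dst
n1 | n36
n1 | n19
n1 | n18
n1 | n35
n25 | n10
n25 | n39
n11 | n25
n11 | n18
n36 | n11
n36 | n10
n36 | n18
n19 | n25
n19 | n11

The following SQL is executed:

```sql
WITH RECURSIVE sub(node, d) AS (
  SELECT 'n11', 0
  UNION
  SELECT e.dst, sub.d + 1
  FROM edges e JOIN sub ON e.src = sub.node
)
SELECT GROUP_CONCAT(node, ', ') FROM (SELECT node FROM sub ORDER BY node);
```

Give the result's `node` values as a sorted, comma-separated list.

Base: (n11, d=0).
Iteration 1: edges from {n11} -> (n18, d=1), (n25, d=1).
Iteration 2: edges from {n18,n25} -> (n10, d=2), (n39, d=2).
Iteration 3: no outgoing edges from {n10,n39}; recursion stops.

n10, n11, n18, n25, n39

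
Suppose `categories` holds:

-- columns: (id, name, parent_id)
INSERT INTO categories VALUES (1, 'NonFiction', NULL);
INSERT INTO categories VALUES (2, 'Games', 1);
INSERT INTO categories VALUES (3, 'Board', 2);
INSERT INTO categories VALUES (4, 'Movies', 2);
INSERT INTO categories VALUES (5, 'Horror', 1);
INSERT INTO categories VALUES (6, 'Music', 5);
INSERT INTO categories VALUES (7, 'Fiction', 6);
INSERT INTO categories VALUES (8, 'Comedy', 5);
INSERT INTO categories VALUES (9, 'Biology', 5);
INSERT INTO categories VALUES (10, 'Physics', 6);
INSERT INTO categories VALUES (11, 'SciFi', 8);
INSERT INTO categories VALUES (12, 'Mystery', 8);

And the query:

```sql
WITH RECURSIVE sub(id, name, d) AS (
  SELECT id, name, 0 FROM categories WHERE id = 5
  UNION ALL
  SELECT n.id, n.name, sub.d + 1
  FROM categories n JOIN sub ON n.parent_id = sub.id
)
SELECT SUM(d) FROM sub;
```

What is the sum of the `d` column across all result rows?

Base: id=5 (Horror) at d 0.
Iteration 1: rows with parent_id in {5} -> Music (id 6, d 1), Comedy (id 8, d 1), Biology (id 9, d 1).
Iteration 2: rows with parent_id in {6,8,9} -> Fiction (id 7, d 2), Physics (id 10, d 2), SciFi (id 11, d 2), Mystery (id 12, d 2).
Iteration 3: no rows with parent_id in {7,10,11,12}; recursion stops.
SUM(d) = 0 + 1 + 1 + 1 + 2 + 2 + 2 + 2 = 11.

11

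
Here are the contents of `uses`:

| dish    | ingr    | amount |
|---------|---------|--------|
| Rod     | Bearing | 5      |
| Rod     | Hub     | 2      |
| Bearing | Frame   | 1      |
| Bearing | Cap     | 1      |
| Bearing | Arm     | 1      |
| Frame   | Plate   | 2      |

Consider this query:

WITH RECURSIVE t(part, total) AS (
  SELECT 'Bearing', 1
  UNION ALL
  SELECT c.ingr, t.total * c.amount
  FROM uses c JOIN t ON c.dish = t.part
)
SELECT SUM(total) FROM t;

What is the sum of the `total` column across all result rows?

Base: (Bearing, total=1).
Iteration 1: components of {Bearing} -> Arm = 1*1 = 1, Cap = 1*1 = 1, Frame = 1*1 = 1.
Iteration 2: components of {Arm,Cap,Frame} -> Plate = 1*2 = 2.
Iteration 3: no further components; recursion stops.
SUM(total) = 1 + 1 + 1 + 1 + 2 = 6.

6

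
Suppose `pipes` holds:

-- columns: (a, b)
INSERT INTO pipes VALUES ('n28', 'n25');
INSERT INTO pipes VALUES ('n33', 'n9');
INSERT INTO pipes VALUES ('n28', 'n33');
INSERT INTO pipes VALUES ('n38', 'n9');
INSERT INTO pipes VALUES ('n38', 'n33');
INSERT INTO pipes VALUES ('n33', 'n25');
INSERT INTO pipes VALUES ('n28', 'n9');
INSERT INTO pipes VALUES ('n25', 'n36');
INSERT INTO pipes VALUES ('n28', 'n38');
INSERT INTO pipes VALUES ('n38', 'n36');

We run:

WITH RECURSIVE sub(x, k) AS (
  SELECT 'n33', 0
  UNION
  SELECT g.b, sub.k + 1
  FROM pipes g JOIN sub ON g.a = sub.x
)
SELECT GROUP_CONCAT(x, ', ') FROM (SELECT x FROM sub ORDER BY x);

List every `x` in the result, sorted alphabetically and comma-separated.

n25, n33, n36, n9

Base: (n33, k=0).
Iteration 1: edges from {n33} -> (n25, k=1), (n9, k=1).
Iteration 2: edges from {n25,n9} -> (n36, k=2).
Iteration 3: no outgoing edges from {n36}; recursion stops.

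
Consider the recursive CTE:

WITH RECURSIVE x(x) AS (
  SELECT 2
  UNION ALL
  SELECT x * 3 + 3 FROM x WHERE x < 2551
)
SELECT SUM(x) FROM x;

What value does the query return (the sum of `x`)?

Base: x=2.
Iteration 1: 2 < 2551 holds -> x = 2 * 3 + 3 = 9.
Iteration 2: 9 < 2551 holds -> x = 9 * 3 + 3 = 30.
Iteration 3: 30 < 2551 holds -> x = 30 * 3 + 3 = 93.
Iteration 4: 93 < 2551 holds -> x = 93 * 3 + 3 = 282.
Iteration 5: 282 < 2551 holds -> x = 282 * 3 + 3 = 849.
Iteration 6: 849 < 2551 holds -> x = 849 * 3 + 3 = 2550.
Iteration 7: 2550 < 2551 holds -> x = 2550 * 3 + 3 = 7653.
Iteration 8: 7653 < 2551 fails; recursion stops.
SUM(x) = 2 + 9 + 30 + 93 + 282 + 849 + 2550 + 7653 = 11468.

11468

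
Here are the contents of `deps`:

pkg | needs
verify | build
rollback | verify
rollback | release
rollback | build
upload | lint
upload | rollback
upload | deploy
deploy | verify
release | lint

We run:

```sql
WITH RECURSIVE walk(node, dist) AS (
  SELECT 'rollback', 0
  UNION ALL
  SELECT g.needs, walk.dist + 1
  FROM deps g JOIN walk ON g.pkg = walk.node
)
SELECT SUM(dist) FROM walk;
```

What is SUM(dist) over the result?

7

Base: (rollback, dist=0).
Iteration 1: edges from {rollback} -> (build, dist=1), (release, dist=1), (verify, dist=1).
Iteration 2: edges from {build,release,verify} -> (build, dist=2), (lint, dist=2).
Iteration 3: no outgoing edges from {build,lint}; recursion stops.
SUM(dist) = 0 + 1 + 1 + 1 + 2 + 2 = 7.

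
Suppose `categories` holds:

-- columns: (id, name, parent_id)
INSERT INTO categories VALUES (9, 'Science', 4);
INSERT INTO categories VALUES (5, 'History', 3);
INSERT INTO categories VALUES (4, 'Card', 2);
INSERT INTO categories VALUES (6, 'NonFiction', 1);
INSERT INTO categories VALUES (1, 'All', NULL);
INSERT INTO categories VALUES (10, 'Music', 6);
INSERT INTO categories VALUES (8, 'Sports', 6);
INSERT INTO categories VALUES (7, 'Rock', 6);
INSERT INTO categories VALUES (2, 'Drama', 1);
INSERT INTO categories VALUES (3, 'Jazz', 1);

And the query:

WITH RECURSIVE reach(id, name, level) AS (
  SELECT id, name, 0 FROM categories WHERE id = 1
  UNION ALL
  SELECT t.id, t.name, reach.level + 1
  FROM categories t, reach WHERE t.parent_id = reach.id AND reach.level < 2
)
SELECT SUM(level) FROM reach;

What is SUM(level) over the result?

13

Base: id=1 (All) at level 0.
Iteration 1: rows with parent_id in {1} -> Drama (id 2, level 1), Jazz (id 3, level 1), NonFiction (id 6, level 1).
Iteration 2: rows with parent_id in {2,3,6} -> Card (id 4, level 2), History (id 5, level 2), Rock (id 7, level 2), Sports (id 8, level 2), Music (id 10, level 2).
Iteration 3: level < 2 fails for all current rows; recursion stops.
SUM(level) = 0 + 1 + 1 + 1 + 2 + 2 + 2 + 2 + 2 = 13.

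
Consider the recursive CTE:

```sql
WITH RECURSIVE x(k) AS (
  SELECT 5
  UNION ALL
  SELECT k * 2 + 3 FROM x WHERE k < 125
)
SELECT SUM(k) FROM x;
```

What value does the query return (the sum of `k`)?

233

Base: k=5.
Iteration 1: 5 < 125 holds -> k = 5 * 2 + 3 = 13.
Iteration 2: 13 < 125 holds -> k = 13 * 2 + 3 = 29.
Iteration 3: 29 < 125 holds -> k = 29 * 2 + 3 = 61.
Iteration 4: 61 < 125 holds -> k = 61 * 2 + 3 = 125.
Iteration 5: 125 < 125 fails; recursion stops.
SUM(k) = 5 + 13 + 29 + 61 + 125 = 233.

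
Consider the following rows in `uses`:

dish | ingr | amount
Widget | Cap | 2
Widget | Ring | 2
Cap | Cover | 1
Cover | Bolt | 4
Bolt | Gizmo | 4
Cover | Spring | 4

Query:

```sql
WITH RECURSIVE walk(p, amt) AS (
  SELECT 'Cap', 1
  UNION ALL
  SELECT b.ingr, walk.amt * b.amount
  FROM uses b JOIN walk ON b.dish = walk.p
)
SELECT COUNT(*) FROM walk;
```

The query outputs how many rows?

Base: (Cap, amt=1).
Iteration 1: components of {Cap} -> Cover = 1*1 = 1.
Iteration 2: components of {Cover} -> Bolt = 1*4 = 4, Spring = 1*4 = 4.
Iteration 3: components of {Bolt,Spring} -> Gizmo = 4*4 = 16.
Iteration 4: no further components; recursion stops.
Total rows emitted: 5.

5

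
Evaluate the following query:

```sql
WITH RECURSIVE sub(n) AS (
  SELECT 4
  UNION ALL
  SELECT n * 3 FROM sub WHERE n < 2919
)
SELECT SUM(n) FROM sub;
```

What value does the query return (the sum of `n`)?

Base: n=4.
Iteration 1: 4 < 2919 holds -> n = 4 * 3 = 12.
Iteration 2: 12 < 2919 holds -> n = 12 * 3 = 36.
Iteration 3: 36 < 2919 holds -> n = 36 * 3 = 108.
Iteration 4: 108 < 2919 holds -> n = 108 * 3 = 324.
Iteration 5: 324 < 2919 holds -> n = 324 * 3 = 972.
Iteration 6: 972 < 2919 holds -> n = 972 * 3 = 2916.
Iteration 7: 2916 < 2919 holds -> n = 2916 * 3 = 8748.
Iteration 8: 8748 < 2919 fails; recursion stops.
SUM(n) = 4 + 12 + 36 + 108 + 324 + 972 + 2916 + 8748 = 13120.

13120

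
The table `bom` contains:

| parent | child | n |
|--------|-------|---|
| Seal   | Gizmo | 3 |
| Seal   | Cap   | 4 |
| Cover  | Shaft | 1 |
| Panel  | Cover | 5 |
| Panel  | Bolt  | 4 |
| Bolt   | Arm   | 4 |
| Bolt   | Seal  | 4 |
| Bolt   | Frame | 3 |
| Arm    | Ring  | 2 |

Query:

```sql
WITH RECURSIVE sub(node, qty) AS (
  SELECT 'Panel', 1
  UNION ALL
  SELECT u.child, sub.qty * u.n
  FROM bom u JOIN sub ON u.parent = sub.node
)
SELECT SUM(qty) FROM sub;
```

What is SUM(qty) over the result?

Base: (Panel, qty=1).
Iteration 1: components of {Panel} -> Bolt = 1*4 = 4, Cover = 1*5 = 5.
Iteration 2: components of {Bolt,Cover} -> Arm = 4*4 = 16, Frame = 4*3 = 12, Seal = 4*4 = 16, Shaft = 5*1 = 5.
Iteration 3: components of {Arm,Frame,Seal,Shaft} -> Cap = 16*4 = 64, Gizmo = 16*3 = 48, Ring = 16*2 = 32.
Iteration 4: no further components; recursion stops.
SUM(qty) = 1 + 5 + 4 + 5 + 16 + 12 + 16 + 64 + 48 + 32 = 203.

203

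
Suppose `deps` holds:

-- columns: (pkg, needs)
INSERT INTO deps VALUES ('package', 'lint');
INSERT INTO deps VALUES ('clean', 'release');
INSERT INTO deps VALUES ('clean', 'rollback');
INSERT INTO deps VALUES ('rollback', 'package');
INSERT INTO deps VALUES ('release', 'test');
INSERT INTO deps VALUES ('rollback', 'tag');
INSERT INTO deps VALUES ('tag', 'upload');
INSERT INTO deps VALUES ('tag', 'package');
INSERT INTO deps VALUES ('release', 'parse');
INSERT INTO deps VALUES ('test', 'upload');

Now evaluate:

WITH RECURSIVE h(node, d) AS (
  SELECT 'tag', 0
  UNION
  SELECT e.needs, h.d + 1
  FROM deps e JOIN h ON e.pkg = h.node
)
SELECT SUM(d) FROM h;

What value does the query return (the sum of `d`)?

4

Base: (tag, d=0).
Iteration 1: edges from {tag} -> (package, d=1), (upload, d=1).
Iteration 2: edges from {package,upload} -> (lint, d=2).
Iteration 3: no outgoing edges from {lint}; recursion stops.
SUM(d) = 0 + 1 + 1 + 2 = 4.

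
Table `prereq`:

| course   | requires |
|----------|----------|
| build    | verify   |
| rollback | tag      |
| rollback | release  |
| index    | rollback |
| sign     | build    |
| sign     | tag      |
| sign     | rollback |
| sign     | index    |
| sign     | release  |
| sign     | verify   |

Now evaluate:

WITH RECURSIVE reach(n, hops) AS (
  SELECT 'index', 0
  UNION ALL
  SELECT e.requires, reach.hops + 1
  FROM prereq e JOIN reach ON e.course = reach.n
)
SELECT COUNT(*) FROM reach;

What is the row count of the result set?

4

Base: (index, hops=0).
Iteration 1: edges from {index} -> (rollback, hops=1).
Iteration 2: edges from {rollback} -> (release, hops=2), (tag, hops=2).
Iteration 3: no outgoing edges from {release,tag}; recursion stops.
Total rows emitted: 4.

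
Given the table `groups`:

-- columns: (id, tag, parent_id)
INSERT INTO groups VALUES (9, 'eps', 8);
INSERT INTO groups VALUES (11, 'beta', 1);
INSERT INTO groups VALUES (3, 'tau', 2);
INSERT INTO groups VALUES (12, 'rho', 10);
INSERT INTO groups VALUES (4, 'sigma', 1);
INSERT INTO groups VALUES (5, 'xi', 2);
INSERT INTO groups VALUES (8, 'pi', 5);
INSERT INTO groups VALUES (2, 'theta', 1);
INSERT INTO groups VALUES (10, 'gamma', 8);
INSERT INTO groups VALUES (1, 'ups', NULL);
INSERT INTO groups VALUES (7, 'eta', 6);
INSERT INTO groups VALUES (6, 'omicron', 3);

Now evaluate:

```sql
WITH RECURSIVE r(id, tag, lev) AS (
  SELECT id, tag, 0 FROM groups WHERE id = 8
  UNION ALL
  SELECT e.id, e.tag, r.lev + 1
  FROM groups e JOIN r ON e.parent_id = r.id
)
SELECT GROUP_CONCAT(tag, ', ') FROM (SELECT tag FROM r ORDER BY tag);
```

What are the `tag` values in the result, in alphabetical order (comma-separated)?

eps, gamma, pi, rho

Base: id=8 (pi) at lev 0.
Iteration 1: rows with parent_id in {8} -> eps (id 9, lev 1), gamma (id 10, lev 1).
Iteration 2: rows with parent_id in {9,10} -> rho (id 12, lev 2).
Iteration 3: no rows with parent_id in {12}; recursion stops.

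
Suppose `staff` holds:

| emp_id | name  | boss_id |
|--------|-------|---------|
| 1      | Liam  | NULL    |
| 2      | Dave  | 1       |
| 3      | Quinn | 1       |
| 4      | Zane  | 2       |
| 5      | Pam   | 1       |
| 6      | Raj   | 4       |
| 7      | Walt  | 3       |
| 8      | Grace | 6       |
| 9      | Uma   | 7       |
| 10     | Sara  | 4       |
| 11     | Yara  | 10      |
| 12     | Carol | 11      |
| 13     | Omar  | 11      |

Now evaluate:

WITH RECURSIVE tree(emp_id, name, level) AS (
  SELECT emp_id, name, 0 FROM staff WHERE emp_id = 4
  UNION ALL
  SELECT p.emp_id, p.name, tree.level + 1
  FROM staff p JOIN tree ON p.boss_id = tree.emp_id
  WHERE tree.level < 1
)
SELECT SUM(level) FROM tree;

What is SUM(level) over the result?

2

Base: emp_id=4 (Zane) at level 0.
Iteration 1: rows with boss_id in {4} -> Raj (id 6, level 1), Sara (id 10, level 1).
Iteration 2: level < 1 fails for all current rows; recursion stops.
SUM(level) = 0 + 1 + 1 = 2.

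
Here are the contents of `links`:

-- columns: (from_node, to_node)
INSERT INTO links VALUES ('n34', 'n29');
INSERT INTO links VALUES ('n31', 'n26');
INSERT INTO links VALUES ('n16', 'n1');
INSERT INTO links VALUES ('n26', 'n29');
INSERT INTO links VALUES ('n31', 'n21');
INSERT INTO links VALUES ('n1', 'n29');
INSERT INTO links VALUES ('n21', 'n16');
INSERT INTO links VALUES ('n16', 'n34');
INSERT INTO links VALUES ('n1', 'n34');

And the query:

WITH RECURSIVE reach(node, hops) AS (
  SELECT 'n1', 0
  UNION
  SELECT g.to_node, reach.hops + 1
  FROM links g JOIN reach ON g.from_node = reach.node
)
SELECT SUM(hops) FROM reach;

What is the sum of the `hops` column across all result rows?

Base: (n1, hops=0).
Iteration 1: edges from {n1} -> (n29, hops=1), (n34, hops=1).
Iteration 2: edges from {n29,n34} -> (n29, hops=2).
Iteration 3: no outgoing edges from {n29}; recursion stops.
SUM(hops) = 0 + 1 + 1 + 2 = 4.

4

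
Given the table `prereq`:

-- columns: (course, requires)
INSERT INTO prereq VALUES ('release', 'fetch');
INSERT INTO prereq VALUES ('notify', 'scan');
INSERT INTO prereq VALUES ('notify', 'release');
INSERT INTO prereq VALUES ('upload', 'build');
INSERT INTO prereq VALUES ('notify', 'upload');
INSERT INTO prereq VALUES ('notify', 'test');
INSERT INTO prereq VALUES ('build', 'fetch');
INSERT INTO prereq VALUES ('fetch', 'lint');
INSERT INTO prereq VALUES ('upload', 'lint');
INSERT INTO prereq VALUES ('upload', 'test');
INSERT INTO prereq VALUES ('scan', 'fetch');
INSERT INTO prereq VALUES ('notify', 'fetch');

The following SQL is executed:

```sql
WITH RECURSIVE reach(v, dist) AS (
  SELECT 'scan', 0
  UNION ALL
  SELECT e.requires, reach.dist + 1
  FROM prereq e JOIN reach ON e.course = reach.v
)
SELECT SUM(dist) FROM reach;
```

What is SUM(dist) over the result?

Base: (scan, dist=0).
Iteration 1: edges from {scan} -> (fetch, dist=1).
Iteration 2: edges from {fetch} -> (lint, dist=2).
Iteration 3: no outgoing edges from {lint}; recursion stops.
SUM(dist) = 0 + 1 + 2 = 3.

3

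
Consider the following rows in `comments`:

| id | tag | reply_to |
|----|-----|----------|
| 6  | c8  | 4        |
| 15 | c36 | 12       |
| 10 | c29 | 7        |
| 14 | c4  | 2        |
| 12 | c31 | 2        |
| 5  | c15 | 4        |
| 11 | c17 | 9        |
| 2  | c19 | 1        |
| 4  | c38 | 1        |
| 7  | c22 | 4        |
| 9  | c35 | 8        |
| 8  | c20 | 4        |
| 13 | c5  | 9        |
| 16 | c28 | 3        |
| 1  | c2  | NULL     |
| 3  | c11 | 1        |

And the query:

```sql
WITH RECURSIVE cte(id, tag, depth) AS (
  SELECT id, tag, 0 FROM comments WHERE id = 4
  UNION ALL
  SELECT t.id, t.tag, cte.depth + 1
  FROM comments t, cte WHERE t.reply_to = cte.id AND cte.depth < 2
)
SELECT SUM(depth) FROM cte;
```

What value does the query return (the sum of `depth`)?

8

Base: id=4 (c38) at depth 0.
Iteration 1: rows with reply_to in {4} -> c15 (id 5, depth 1), c8 (id 6, depth 1), c22 (id 7, depth 1), c20 (id 8, depth 1).
Iteration 2: rows with reply_to in {5,6,7,8} -> c35 (id 9, depth 2), c29 (id 10, depth 2).
Iteration 3: depth < 2 fails for all current rows; recursion stops.
SUM(depth) = 0 + 1 + 1 + 1 + 1 + 2 + 2 = 8.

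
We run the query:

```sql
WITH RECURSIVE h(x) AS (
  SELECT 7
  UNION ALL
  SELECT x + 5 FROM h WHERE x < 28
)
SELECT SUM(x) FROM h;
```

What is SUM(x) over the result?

Base: x=7.
Iteration 1: 7 < 28 holds -> x = 7 + 5 = 12.
Iteration 2: 12 < 28 holds -> x = 12 + 5 = 17.
Iteration 3: 17 < 28 holds -> x = 17 + 5 = 22.
Iteration 4: 22 < 28 holds -> x = 22 + 5 = 27.
Iteration 5: 27 < 28 holds -> x = 27 + 5 = 32.
Iteration 6: 32 < 28 fails; recursion stops.
SUM(x) = 7 + 12 + 17 + 22 + 27 + 32 = 117.

117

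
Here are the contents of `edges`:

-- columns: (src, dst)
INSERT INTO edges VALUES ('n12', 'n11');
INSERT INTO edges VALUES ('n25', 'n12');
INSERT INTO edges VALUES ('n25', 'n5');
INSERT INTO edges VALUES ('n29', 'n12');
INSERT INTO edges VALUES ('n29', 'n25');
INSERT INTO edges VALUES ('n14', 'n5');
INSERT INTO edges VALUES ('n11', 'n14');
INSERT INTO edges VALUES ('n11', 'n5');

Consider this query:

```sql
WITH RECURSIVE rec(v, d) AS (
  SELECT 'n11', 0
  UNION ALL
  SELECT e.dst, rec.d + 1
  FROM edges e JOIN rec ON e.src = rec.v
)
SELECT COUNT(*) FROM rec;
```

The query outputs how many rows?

Base: (n11, d=0).
Iteration 1: edges from {n11} -> (n14, d=1), (n5, d=1).
Iteration 2: edges from {n14,n5} -> (n5, d=2).
Iteration 3: no outgoing edges from {n5}; recursion stops.
Total rows emitted: 4.

4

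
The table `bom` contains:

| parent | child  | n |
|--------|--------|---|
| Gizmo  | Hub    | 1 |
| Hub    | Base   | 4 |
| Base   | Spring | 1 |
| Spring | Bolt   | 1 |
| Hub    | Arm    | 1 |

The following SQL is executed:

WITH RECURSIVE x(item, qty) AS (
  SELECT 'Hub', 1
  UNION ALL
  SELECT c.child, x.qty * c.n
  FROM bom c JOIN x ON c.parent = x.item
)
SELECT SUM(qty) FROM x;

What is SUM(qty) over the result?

Base: (Hub, qty=1).
Iteration 1: components of {Hub} -> Arm = 1*1 = 1, Base = 1*4 = 4.
Iteration 2: components of {Arm,Base} -> Spring = 4*1 = 4.
Iteration 3: components of {Spring} -> Bolt = 4*1 = 4.
Iteration 4: no further components; recursion stops.
SUM(qty) = 1 + 4 + 1 + 4 + 4 = 14.

14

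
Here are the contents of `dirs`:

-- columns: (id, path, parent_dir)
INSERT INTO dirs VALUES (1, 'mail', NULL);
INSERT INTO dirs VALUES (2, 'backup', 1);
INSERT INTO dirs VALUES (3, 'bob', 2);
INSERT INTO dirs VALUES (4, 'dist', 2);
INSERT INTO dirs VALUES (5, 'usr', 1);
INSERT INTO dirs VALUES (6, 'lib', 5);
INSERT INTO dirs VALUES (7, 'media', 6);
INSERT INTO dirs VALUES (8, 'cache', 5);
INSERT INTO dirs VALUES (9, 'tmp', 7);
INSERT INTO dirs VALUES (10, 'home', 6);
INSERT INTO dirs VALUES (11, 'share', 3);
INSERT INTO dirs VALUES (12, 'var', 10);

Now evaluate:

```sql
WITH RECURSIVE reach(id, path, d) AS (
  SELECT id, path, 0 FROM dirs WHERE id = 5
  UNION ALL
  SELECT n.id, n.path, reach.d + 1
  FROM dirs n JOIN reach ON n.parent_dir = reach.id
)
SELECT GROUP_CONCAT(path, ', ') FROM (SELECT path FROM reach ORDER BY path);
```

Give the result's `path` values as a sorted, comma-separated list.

Base: id=5 (usr) at d 0.
Iteration 1: rows with parent_dir in {5} -> lib (id 6, d 1), cache (id 8, d 1).
Iteration 2: rows with parent_dir in {6,8} -> media (id 7, d 2), home (id 10, d 2).
Iteration 3: rows with parent_dir in {7,10} -> tmp (id 9, d 3), var (id 12, d 3).
Iteration 4: no rows with parent_dir in {9,12}; recursion stops.

cache, home, lib, media, tmp, usr, var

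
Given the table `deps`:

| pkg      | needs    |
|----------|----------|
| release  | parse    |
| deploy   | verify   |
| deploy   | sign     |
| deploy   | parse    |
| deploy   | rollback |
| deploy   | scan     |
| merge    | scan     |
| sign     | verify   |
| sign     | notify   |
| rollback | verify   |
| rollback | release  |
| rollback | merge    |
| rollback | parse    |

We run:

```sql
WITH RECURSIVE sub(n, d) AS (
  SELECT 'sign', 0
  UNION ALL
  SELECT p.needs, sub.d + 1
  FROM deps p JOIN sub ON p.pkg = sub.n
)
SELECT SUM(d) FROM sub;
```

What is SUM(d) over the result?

Base: (sign, d=0).
Iteration 1: edges from {sign} -> (notify, d=1), (verify, d=1).
Iteration 2: no outgoing edges from {notify,verify}; recursion stops.
SUM(d) = 0 + 1 + 1 = 2.

2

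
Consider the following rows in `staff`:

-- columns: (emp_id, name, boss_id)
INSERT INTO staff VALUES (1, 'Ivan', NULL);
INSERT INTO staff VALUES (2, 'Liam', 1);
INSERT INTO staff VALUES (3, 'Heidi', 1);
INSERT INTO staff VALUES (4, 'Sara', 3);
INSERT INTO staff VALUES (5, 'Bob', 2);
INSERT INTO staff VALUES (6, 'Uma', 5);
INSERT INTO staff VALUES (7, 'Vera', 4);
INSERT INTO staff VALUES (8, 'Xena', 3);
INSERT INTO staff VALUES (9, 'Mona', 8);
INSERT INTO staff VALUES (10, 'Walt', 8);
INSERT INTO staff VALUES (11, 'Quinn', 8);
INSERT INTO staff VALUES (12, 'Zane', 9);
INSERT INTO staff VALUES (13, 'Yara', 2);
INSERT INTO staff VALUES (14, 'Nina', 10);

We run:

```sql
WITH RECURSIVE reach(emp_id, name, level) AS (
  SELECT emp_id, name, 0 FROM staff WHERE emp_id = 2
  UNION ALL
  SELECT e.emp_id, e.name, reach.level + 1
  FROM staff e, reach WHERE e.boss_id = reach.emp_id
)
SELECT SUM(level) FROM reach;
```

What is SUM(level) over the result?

4

Base: emp_id=2 (Liam) at level 0.
Iteration 1: rows with boss_id in {2} -> Bob (id 5, level 1), Yara (id 13, level 1).
Iteration 2: rows with boss_id in {5,13} -> Uma (id 6, level 2).
Iteration 3: no rows with boss_id in {6}; recursion stops.
SUM(level) = 0 + 1 + 1 + 2 = 4.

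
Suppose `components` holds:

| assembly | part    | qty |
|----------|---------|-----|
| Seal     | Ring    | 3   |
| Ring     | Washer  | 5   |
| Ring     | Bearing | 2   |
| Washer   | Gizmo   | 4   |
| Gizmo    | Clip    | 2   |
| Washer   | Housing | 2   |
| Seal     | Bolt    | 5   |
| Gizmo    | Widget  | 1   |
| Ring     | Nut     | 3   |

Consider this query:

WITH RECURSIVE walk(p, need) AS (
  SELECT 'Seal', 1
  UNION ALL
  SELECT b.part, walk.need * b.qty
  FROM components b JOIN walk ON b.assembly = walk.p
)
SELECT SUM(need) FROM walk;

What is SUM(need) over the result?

309

Base: (Seal, need=1).
Iteration 1: components of {Seal} -> Bolt = 1*5 = 5, Ring = 1*3 = 3.
Iteration 2: components of {Bolt,Ring} -> Bearing = 3*2 = 6, Nut = 3*3 = 9, Washer = 3*5 = 15.
Iteration 3: components of {Bearing,Nut,Washer} -> Gizmo = 15*4 = 60, Housing = 15*2 = 30.
Iteration 4: components of {Gizmo,Housing} -> Clip = 60*2 = 120, Widget = 60*1 = 60.
Iteration 5: no further components; recursion stops.
SUM(need) = 1 + 3 + 5 + 15 + 6 + 9 + 60 + 30 + 120 + 60 = 309.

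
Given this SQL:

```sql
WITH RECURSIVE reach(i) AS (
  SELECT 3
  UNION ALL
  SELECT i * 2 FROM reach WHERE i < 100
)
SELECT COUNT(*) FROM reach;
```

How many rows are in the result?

7

Base: i=3.
Iteration 1: 3 < 100 holds -> i = 3 * 2 = 6.
Iteration 2: 6 < 100 holds -> i = 6 * 2 = 12.
Iteration 3: 12 < 100 holds -> i = 12 * 2 = 24.
Iteration 4: 24 < 100 holds -> i = 24 * 2 = 48.
Iteration 5: 48 < 100 holds -> i = 48 * 2 = 96.
Iteration 6: 96 < 100 holds -> i = 96 * 2 = 192.
Iteration 7: 192 < 100 fails; recursion stops.
Total rows emitted: 7.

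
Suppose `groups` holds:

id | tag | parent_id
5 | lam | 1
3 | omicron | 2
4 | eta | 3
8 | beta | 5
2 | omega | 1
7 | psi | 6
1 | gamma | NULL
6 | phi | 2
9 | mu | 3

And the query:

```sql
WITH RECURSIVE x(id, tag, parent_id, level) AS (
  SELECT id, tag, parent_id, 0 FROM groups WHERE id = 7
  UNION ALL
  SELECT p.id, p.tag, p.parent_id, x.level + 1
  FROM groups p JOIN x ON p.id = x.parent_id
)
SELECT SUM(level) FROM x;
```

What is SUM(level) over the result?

6

Base: id=7 (psi), parent_id=6, level 0.
Iteration 1: join on id=6 -> phi (id 6, parent_id=2, level 1).
Iteration 2: join on id=2 -> omega (id 2, parent_id=1, level 2).
Iteration 3: join on id=1 -> gamma (id 1, parent_id=NULL, level 3).
Iteration 4: parent_id is NULL; no match; recursion stops.
SUM(level) = 0 + 1 + 2 + 3 = 6.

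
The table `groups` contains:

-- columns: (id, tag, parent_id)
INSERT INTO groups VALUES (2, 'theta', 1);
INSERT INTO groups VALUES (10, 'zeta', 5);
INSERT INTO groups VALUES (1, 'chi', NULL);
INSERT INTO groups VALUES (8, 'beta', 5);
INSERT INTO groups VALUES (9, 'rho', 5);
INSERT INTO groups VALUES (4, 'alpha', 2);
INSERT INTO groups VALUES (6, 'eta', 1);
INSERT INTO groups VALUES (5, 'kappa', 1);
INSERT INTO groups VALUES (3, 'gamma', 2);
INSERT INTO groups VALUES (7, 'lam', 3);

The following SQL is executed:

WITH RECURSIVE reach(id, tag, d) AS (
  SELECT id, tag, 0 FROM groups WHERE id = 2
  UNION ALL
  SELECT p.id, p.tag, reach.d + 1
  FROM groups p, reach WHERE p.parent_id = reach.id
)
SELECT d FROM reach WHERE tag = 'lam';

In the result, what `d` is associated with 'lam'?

Base: id=2 (theta) at d 0.
Iteration 1: rows with parent_id in {2} -> gamma (id 3, d 1), alpha (id 4, d 1).
Iteration 2: rows with parent_id in {3,4} -> lam (id 7, d 2).
Iteration 3: no rows with parent_id in {7}; recursion stops.

2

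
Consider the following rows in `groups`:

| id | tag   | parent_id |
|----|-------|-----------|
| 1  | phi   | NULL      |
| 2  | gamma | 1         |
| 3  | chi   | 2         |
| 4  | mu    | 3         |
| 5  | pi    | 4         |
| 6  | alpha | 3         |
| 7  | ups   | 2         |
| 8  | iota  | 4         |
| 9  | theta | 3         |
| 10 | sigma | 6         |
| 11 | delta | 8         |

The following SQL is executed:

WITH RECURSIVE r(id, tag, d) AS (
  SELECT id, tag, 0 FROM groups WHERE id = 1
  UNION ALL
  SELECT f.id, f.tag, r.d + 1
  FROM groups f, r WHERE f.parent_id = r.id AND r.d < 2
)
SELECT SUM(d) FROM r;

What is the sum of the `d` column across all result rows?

5

Base: id=1 (phi) at d 0.
Iteration 1: rows with parent_id in {1} -> gamma (id 2, d 1).
Iteration 2: rows with parent_id in {2} -> chi (id 3, d 2), ups (id 7, d 2).
Iteration 3: d < 2 fails for all current rows; recursion stops.
SUM(d) = 0 + 1 + 2 + 2 = 5.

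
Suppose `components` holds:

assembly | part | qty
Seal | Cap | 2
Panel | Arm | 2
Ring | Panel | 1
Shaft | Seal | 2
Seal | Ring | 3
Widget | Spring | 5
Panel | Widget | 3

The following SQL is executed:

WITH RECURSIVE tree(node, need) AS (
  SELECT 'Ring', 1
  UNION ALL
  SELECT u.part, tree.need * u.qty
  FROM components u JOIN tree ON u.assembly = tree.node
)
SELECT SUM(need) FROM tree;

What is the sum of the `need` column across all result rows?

22

Base: (Ring, need=1).
Iteration 1: components of {Ring} -> Panel = 1*1 = 1.
Iteration 2: components of {Panel} -> Arm = 1*2 = 2, Widget = 1*3 = 3.
Iteration 3: components of {Arm,Widget} -> Spring = 3*5 = 15.
Iteration 4: no further components; recursion stops.
SUM(need) = 1 + 1 + 3 + 2 + 15 = 22.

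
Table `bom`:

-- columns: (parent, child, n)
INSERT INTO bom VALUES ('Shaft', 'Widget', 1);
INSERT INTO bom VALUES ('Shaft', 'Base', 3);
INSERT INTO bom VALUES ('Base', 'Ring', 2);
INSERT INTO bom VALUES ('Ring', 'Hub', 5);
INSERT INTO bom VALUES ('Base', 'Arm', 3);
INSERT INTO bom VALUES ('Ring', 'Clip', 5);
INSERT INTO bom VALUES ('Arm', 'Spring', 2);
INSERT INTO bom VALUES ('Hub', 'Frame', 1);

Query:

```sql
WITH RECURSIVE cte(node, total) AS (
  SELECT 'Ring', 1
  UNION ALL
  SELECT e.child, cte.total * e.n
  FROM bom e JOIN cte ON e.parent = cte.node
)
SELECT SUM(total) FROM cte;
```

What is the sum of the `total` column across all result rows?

Base: (Ring, total=1).
Iteration 1: components of {Ring} -> Clip = 1*5 = 5, Hub = 1*5 = 5.
Iteration 2: components of {Clip,Hub} -> Frame = 5*1 = 5.
Iteration 3: no further components; recursion stops.
SUM(total) = 1 + 5 + 5 + 5 = 16.

16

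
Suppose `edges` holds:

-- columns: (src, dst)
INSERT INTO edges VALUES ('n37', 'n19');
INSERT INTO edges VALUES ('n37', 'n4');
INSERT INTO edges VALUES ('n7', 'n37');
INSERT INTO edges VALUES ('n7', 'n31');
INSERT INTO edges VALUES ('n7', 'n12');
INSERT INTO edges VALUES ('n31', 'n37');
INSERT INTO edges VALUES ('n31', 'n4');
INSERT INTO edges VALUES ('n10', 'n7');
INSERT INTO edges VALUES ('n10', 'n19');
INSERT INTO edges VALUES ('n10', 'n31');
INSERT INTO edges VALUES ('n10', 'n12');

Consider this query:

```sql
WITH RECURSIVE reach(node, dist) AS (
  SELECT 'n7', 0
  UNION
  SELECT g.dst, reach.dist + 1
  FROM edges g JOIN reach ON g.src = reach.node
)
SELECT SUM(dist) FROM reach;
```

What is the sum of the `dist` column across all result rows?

15

Base: (n7, dist=0).
Iteration 1: edges from {n7} -> (n12, dist=1), (n31, dist=1), (n37, dist=1).
Iteration 2: edges from {n12,n31,n37} -> (n19, dist=2), (n37, dist=2), (n4, dist=2). [UNION drops 1 duplicate row(s)]
Iteration 3: edges from {n19,n37,n4} -> (n19, dist=3), (n4, dist=3).
Iteration 4: no outgoing edges from {n19,n4}; recursion stops.
SUM(dist) = 0 + 1 + 1 + 1 + 2 + 2 + 2 + 3 + 3 = 15.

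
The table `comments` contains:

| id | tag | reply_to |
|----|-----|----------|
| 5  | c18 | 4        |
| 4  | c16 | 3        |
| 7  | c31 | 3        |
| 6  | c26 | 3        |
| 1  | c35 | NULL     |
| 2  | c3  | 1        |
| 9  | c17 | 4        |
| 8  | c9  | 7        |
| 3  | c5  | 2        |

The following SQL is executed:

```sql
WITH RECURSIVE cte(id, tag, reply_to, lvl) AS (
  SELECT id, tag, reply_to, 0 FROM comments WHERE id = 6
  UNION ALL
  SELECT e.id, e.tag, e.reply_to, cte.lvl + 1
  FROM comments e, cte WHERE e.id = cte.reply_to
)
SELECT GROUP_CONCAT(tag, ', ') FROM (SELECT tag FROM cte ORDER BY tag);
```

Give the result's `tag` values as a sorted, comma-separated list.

c26, c3, c35, c5

Base: id=6 (c26), reply_to=3, lvl 0.
Iteration 1: join on id=3 -> c5 (id 3, reply_to=2, lvl 1).
Iteration 2: join on id=2 -> c3 (id 2, reply_to=1, lvl 2).
Iteration 3: join on id=1 -> c35 (id 1, reply_to=NULL, lvl 3).
Iteration 4: reply_to is NULL; no match; recursion stops.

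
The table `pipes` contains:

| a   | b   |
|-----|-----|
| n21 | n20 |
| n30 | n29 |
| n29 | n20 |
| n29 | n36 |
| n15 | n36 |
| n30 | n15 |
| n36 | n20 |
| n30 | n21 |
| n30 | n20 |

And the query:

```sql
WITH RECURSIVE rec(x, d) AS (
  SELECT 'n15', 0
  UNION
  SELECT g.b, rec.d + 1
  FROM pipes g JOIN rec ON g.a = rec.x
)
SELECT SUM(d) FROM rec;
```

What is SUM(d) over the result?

3

Base: (n15, d=0).
Iteration 1: edges from {n15} -> (n36, d=1).
Iteration 2: edges from {n36} -> (n20, d=2).
Iteration 3: no outgoing edges from {n20}; recursion stops.
SUM(d) = 0 + 1 + 2 = 3.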